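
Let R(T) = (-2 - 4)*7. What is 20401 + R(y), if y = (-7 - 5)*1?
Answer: 20359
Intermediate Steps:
y = -12 (y = -12*1 = -12)
R(T) = -42 (R(T) = -6*7 = -42)
20401 + R(y) = 20401 - 42 = 20359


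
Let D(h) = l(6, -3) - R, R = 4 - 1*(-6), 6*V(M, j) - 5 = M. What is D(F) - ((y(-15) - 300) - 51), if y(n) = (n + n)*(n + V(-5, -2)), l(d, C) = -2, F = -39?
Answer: -111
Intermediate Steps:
V(M, j) = ⅚ + M/6
y(n) = 2*n² (y(n) = (n + n)*(n + (⅚ + (⅙)*(-5))) = (2*n)*(n + (⅚ - ⅚)) = (2*n)*(n + 0) = (2*n)*n = 2*n²)
R = 10 (R = 4 + 6 = 10)
D(h) = -12 (D(h) = -2 - 1*10 = -2 - 10 = -12)
D(F) - ((y(-15) - 300) - 51) = -12 - ((2*(-15)² - 300) - 51) = -12 - ((2*225 - 300) - 51) = -12 - ((450 - 300) - 51) = -12 - (150 - 51) = -12 - 1*99 = -12 - 99 = -111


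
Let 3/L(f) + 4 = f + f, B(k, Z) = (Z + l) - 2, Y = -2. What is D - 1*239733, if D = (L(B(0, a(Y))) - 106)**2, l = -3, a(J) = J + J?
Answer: -110578547/484 ≈ -2.2847e+5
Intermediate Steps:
a(J) = 2*J
B(k, Z) = -5 + Z (B(k, Z) = (Z - 3) - 2 = (-3 + Z) - 2 = -5 + Z)
L(f) = 3/(-4 + 2*f) (L(f) = 3/(-4 + (f + f)) = 3/(-4 + 2*f))
D = 5452225/484 (D = (3/(2*(-2 + (-5 + 2*(-2)))) - 106)**2 = (3/(2*(-2 + (-5 - 4))) - 106)**2 = (3/(2*(-2 - 9)) - 106)**2 = ((3/2)/(-11) - 106)**2 = ((3/2)*(-1/11) - 106)**2 = (-3/22 - 106)**2 = (-2335/22)**2 = 5452225/484 ≈ 11265.)
D - 1*239733 = 5452225/484 - 1*239733 = 5452225/484 - 239733 = -110578547/484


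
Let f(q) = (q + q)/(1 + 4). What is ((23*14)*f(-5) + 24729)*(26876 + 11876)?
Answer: 933341920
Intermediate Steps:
f(q) = 2*q/5 (f(q) = (2*q)/5 = (2*q)*(1/5) = 2*q/5)
((23*14)*f(-5) + 24729)*(26876 + 11876) = ((23*14)*((2/5)*(-5)) + 24729)*(26876 + 11876) = (322*(-2) + 24729)*38752 = (-644 + 24729)*38752 = 24085*38752 = 933341920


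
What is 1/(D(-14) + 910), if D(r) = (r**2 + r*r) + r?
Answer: 1/1288 ≈ 0.00077640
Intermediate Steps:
D(r) = r + 2*r**2 (D(r) = (r**2 + r**2) + r = 2*r**2 + r = r + 2*r**2)
1/(D(-14) + 910) = 1/(-14*(1 + 2*(-14)) + 910) = 1/(-14*(1 - 28) + 910) = 1/(-14*(-27) + 910) = 1/(378 + 910) = 1/1288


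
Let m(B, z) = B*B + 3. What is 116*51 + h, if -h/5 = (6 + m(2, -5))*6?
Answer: 5526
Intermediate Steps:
m(B, z) = 3 + B**2 (m(B, z) = B**2 + 3 = 3 + B**2)
h = -390 (h = -5*(6 + (3 + 2**2))*6 = -5*(6 + (3 + 4))*6 = -5*(6 + 7)*6 = -65*6 = -5*78 = -390)
116*51 + h = 116*51 - 390 = 5916 - 390 = 5526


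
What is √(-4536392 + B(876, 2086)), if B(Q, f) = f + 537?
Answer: I*√4533769 ≈ 2129.3*I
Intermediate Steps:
B(Q, f) = 537 + f
√(-4536392 + B(876, 2086)) = √(-4536392 + (537 + 2086)) = √(-4536392 + 2623) = √(-4533769) = I*√4533769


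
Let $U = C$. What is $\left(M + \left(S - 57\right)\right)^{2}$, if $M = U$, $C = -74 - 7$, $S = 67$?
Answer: $5041$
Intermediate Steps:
$C = -81$ ($C = -74 - 7 = -81$)
$U = -81$
$M = -81$
$\left(M + \left(S - 57\right)\right)^{2} = \left(-81 + \left(67 - 57\right)\right)^{2} = \left(-81 + 10\right)^{2} = \left(-71\right)^{2} = 5041$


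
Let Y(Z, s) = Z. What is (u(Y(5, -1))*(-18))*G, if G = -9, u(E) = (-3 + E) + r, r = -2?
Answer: 0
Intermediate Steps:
u(E) = -5 + E (u(E) = (-3 + E) - 2 = -5 + E)
(u(Y(5, -1))*(-18))*G = ((-5 + 5)*(-18))*(-9) = (0*(-18))*(-9) = 0*(-9) = 0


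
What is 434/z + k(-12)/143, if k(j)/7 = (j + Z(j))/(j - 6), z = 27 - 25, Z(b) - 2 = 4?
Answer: 93100/429 ≈ 217.02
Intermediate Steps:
Z(b) = 6 (Z(b) = 2 + 4 = 6)
z = 2
k(j) = 7*(6 + j)/(-6 + j) (k(j) = 7*((j + 6)/(j - 6)) = 7*((6 + j)/(-6 + j)) = 7*(6 + j)/(-6 + j))
434/z + k(-12)/143 = 434/2 + (7*(6 - 12)/(-6 - 12))/143 = 434*(½) + (7*(-6)/(-18))*(1/143) = 217 + (7*(-1/18)*(-6))*(1/143) = 217 + (7/3)*(1/143) = 217 + 7/429 = 93100/429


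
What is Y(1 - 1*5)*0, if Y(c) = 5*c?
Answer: 0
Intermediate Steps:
Y(1 - 1*5)*0 = (5*(1 - 1*5))*0 = (5*(1 - 5))*0 = (5*(-4))*0 = -20*0 = 0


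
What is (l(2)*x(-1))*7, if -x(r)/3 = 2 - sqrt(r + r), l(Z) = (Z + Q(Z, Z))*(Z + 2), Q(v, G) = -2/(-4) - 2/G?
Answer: -252 + 126*I*sqrt(2) ≈ -252.0 + 178.19*I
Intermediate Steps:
Q(v, G) = 1/2 - 2/G (Q(v, G) = -2*(-1/4) - 2/G = 1/2 - 2/G)
l(Z) = (2 + Z)*(Z + (-4 + Z)/(2*Z)) (l(Z) = (Z + (-4 + Z)/(2*Z))*(Z + 2) = (Z + (-4 + Z)/(2*Z))*(2 + Z) = (2 + Z)*(Z + (-4 + Z)/(2*Z)))
x(r) = -6 + 3*sqrt(2)*sqrt(r) (x(r) = -3*(2 - sqrt(r + r)) = -3*(2 - sqrt(2*r)) = -3*(2 - sqrt(2)*sqrt(r)) = -6 + 3*sqrt(2)*sqrt(r))
(l(2)*x(-1))*7 = ((-1 + 2**2 - 4/2 + (5/2)*2)*(-6 + 3*sqrt(2)*sqrt(-1)))*7 = ((-1 + 4 - 4*1/2 + 5)*(-6 + 3*sqrt(2)*I))*7 = ((-1 + 4 - 2 + 5)*(-6 + 3*I*sqrt(2)))*7 = (6*(-6 + 3*I*sqrt(2)))*7 = (-36 + 18*I*sqrt(2))*7 = -252 + 126*I*sqrt(2)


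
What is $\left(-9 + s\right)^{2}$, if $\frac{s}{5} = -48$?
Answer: $62001$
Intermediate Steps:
$s = -240$ ($s = 5 \left(-48\right) = -240$)
$\left(-9 + s\right)^{2} = \left(-9 - 240\right)^{2} = \left(-249\right)^{2} = 62001$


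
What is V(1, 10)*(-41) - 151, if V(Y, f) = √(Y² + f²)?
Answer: -151 - 41*√101 ≈ -563.04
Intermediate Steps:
V(1, 10)*(-41) - 151 = √(1² + 10²)*(-41) - 151 = √(1 + 100)*(-41) - 151 = √101*(-41) - 151 = -41*√101 - 151 = -151 - 41*√101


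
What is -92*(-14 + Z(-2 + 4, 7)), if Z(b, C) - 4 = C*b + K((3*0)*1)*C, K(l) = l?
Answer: -368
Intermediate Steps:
Z(b, C) = 4 + C*b (Z(b, C) = 4 + (C*b + ((3*0)*1)*C) = 4 + (C*b + (0*1)*C) = 4 + (C*b + 0*C) = 4 + (C*b + 0) = 4 + C*b)
-92*(-14 + Z(-2 + 4, 7)) = -92*(-14 + (4 + 7*(-2 + 4))) = -92*(-14 + (4 + 7*2)) = -92*(-14 + (4 + 14)) = -92*(-14 + 18) = -92*4 = -368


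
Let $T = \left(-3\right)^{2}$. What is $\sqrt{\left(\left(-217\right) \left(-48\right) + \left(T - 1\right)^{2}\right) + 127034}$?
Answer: $\sqrt{137514} \approx 370.83$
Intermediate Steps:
$T = 9$
$\sqrt{\left(\left(-217\right) \left(-48\right) + \left(T - 1\right)^{2}\right) + 127034} = \sqrt{\left(\left(-217\right) \left(-48\right) + \left(9 - 1\right)^{2}\right) + 127034} = \sqrt{\left(10416 + 8^{2}\right) + 127034} = \sqrt{\left(10416 + 64\right) + 127034} = \sqrt{10480 + 127034} = \sqrt{137514}$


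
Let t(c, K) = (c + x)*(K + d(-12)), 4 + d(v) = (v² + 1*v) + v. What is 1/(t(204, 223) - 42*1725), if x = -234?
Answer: -1/82620 ≈ -1.2104e-5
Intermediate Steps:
d(v) = -4 + v² + 2*v (d(v) = -4 + ((v² + 1*v) + v) = -4 + ((v² + v) + v) = -4 + ((v + v²) + v) = -4 + (v² + 2*v) = -4 + v² + 2*v)
t(c, K) = (-234 + c)*(116 + K) (t(c, K) = (c - 234)*(K + (-4 + (-12)² + 2*(-12))) = (-234 + c)*(K + (-4 + 144 - 24)) = (-234 + c)*(K + 116) = (-234 + c)*(116 + K))
1/(t(204, 223) - 42*1725) = 1/((-27144 - 234*223 + 116*204 + 223*204) - 42*1725) = 1/((-27144 - 52182 + 23664 + 45492) - 72450) = 1/(-10170 - 72450) = 1/(-82620) = -1/82620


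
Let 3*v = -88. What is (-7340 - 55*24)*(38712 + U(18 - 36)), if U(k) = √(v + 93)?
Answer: -335245920 - 8660*√573/3 ≈ -3.3531e+8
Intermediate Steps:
v = -88/3 (v = (⅓)*(-88) = -88/3 ≈ -29.333)
U(k) = √573/3 (U(k) = √(-88/3 + 93) = √(191/3) = √573/3)
(-7340 - 55*24)*(38712 + U(18 - 36)) = (-7340 - 55*24)*(38712 + √573/3) = (-7340 - 1320)*(38712 + √573/3) = -8660*(38712 + √573/3) = -335245920 - 8660*√573/3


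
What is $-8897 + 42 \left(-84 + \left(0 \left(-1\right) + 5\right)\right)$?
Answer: $-12215$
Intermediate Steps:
$-8897 + 42 \left(-84 + \left(0 \left(-1\right) + 5\right)\right) = -8897 + 42 \left(-84 + \left(0 + 5\right)\right) = -8897 + 42 \left(-84 + 5\right) = -8897 + 42 \left(-79\right) = -8897 - 3318 = -12215$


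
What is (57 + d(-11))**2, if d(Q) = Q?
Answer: 2116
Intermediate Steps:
(57 + d(-11))**2 = (57 - 11)**2 = 46**2 = 2116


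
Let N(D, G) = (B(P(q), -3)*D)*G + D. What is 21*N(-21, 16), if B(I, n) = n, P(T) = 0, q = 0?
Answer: 20727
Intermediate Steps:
N(D, G) = D - 3*D*G (N(D, G) = (-3*D)*G + D = -3*D*G + D = D - 3*D*G)
21*N(-21, 16) = 21*(-21*(1 - 3*16)) = 21*(-21*(1 - 48)) = 21*(-21*(-47)) = 21*987 = 20727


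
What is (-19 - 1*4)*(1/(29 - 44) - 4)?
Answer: 1403/15 ≈ 93.533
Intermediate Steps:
(-19 - 1*4)*(1/(29 - 44) - 4) = (-19 - 4)*(1/(-15) - 4) = -23*(-1/15 - 4) = -23*(-61/15) = 1403/15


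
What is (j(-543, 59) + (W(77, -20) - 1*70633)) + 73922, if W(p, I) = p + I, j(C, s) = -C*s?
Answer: 35383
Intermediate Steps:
j(C, s) = -C*s
W(p, I) = I + p
(j(-543, 59) + (W(77, -20) - 1*70633)) + 73922 = (-1*(-543)*59 + ((-20 + 77) - 1*70633)) + 73922 = (32037 + (57 - 70633)) + 73922 = (32037 - 70576) + 73922 = -38539 + 73922 = 35383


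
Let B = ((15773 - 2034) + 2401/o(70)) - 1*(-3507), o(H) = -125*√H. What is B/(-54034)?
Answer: -8623/27017 + 343*√70/67542500 ≈ -0.31913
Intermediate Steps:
B = 17246 - 343*√70/1250 (B = ((15773 - 2034) + 2401/((-125*√70))) - 1*(-3507) = (13739 + 2401*(-√70/8750)) + 3507 = (13739 - 343*√70/1250) + 3507 = 17246 - 343*√70/1250 ≈ 17244.)
B/(-54034) = (17246 - 343*√70/1250)/(-54034) = (17246 - 343*√70/1250)*(-1/54034) = -8623/27017 + 343*√70/67542500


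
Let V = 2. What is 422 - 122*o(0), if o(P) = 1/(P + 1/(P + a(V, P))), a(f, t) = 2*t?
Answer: 422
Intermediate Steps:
o(P) = 1/(P + 1/(3*P)) (o(P) = 1/(P + 1/(P + 2*P)) = 1/(P + 1/(3*P)))
422 - 122*o(0) = 422 - 366*0/(1 + 3*0²) = 422 - 366*0/(1 + 3*0) = 422 - 366*0/(1 + 0) = 422 - 366*0/1 = 422 - 366*0 = 422 - 122*0 = 422 + 0 = 422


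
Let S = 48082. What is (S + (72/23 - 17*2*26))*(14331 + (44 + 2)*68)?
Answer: 18953944334/23 ≈ 8.2408e+8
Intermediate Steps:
(S + (72/23 - 17*2*26))*(14331 + (44 + 2)*68) = (48082 + (72/23 - 17*2*26))*(14331 + (44 + 2)*68) = (48082 + (72*(1/23) - 34*26))*(14331 + 46*68) = (48082 + (72/23 - 884))*(14331 + 3128) = (48082 - 20260/23)*17459 = (1085626/23)*17459 = 18953944334/23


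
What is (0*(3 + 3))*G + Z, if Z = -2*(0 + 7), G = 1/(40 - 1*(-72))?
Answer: -14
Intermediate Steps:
G = 1/112 (G = 1/(40 + 72) = 1/112 ≈ 0.0089286)
Z = -14 (Z = -2*7 = -14)
(0*(3 + 3))*G + Z = (0*(3 + 3))*(1/112) - 14 = (0*6)*(1/112) - 14 = 0*(1/112) - 14 = 0 - 14 = -14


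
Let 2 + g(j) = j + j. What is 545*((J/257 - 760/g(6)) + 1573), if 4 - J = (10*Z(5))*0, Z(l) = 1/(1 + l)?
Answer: 209679485/257 ≈ 8.1587e+5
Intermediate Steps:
g(j) = -2 + 2*j (g(j) = -2 + (j + j) = -2 + 2*j)
J = 4 (J = 4 - 10/(1 + 5)*0 = 4 - 10/6*0 = 4 - 10*(1/6)*0 = 4 - 5*0/3 = 4 - 1*0 = 4 + 0 = 4)
545*((J/257 - 760/g(6)) + 1573) = 545*((4/257 - 760/(-2 + 2*6)) + 1573) = 545*((4*(1/257) - 760/(-2 + 12)) + 1573) = 545*((4/257 - 760/10) + 1573) = 545*((4/257 - 760*1/10) + 1573) = 545*((4/257 - 76) + 1573) = 545*(-19528/257 + 1573) = 545*(384733/257) = 209679485/257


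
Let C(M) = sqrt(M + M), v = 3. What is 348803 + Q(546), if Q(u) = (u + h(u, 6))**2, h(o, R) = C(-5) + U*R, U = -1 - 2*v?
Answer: 602809 + 1008*I*sqrt(10) ≈ 6.0281e+5 + 3187.6*I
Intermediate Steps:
C(M) = sqrt(2)*sqrt(M) (C(M) = sqrt(2*M) = sqrt(2)*sqrt(M))
U = -7 (U = -1 - 2*3 = -1 - 6 = -7)
h(o, R) = -7*R + I*sqrt(10) (h(o, R) = sqrt(2)*sqrt(-5) - 7*R = sqrt(2)*(I*sqrt(5)) - 7*R = I*sqrt(10) - 7*R = -7*R + I*sqrt(10))
Q(u) = (-42 + u + I*sqrt(10))**2 (Q(u) = (u + (-7*6 + I*sqrt(10)))**2 = (u + (-42 + I*sqrt(10)))**2 = (-42 + u + I*sqrt(10))**2)
348803 + Q(546) = 348803 + (-42 + 546 + I*sqrt(10))**2 = 348803 + (504 + I*sqrt(10))**2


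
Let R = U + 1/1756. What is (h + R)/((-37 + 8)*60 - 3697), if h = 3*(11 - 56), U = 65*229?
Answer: -25901001/9547372 ≈ -2.7129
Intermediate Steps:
U = 14885
h = -135 (h = 3*(-45) = -135)
R = 26138061/1756 (R = 14885 + 1/1756 = 26138061/1756 ≈ 14885.)
(h + R)/((-37 + 8)*60 - 3697) = (-135 + 26138061/1756)/((-37 + 8)*60 - 3697) = 25901001/(1756*(-29*60 - 3697)) = 25901001/(1756*(-1740 - 3697)) = (25901001/1756)/(-5437) = (25901001/1756)*(-1/5437) = -25901001/9547372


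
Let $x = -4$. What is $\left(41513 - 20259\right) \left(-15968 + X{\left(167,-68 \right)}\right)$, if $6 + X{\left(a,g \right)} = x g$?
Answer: $-333730308$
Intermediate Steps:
$X{\left(a,g \right)} = -6 - 4 g$
$\left(41513 - 20259\right) \left(-15968 + X{\left(167,-68 \right)}\right) = \left(41513 - 20259\right) \left(-15968 - -266\right) = 21254 \left(-15968 + \left(-6 + 272\right)\right) = 21254 \left(-15968 + 266\right) = 21254 \left(-15702\right) = -333730308$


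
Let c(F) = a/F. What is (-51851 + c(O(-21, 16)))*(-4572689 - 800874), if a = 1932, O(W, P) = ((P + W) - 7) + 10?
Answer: 283815476971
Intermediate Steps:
O(W, P) = 3 + P + W (O(W, P) = (-7 + P + W) + 10 = 3 + P + W)
c(F) = 1932/F
(-51851 + c(O(-21, 16)))*(-4572689 - 800874) = (-51851 + 1932/(3 + 16 - 21))*(-4572689 - 800874) = (-51851 + 1932/(-2))*(-5373563) = (-51851 + 1932*(-½))*(-5373563) = (-51851 - 966)*(-5373563) = -52817*(-5373563) = 283815476971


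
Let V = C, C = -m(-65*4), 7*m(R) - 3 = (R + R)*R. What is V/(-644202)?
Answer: 135203/4509414 ≈ 0.029982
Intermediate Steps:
m(R) = 3/7 + 2*R**2/7 (m(R) = 3/7 + ((R + R)*R)/7 = 3/7 + ((2*R)*R)/7 = 3/7 + (2*R**2)/7 = 3/7 + 2*R**2/7)
C = -135203/7 (C = -(3/7 + 2*(-65*4)**2/7) = -(3/7 + (2/7)*(-260)**2) = -(3/7 + (2/7)*67600) = -(3/7 + 135200/7) = -1*135203/7 = -135203/7 ≈ -19315.)
V = -135203/7 ≈ -19315.
V/(-644202) = -135203/7/(-644202) = -135203/7*(-1/644202) = 135203/4509414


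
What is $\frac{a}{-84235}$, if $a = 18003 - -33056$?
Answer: $- \frac{51059}{84235} \approx -0.60615$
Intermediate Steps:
$a = 51059$ ($a = 18003 + 33056 = 51059$)
$\frac{a}{-84235} = \frac{51059}{-84235} = 51059 \left(- \frac{1}{84235}\right) = - \frac{51059}{84235}$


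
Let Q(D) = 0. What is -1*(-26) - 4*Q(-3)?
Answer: 26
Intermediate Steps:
-1*(-26) - 4*Q(-3) = -1*(-26) - 4*0 = 26 + 0 = 26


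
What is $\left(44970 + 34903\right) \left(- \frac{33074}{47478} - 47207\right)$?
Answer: $- \frac{89510756534230}{23739} \approx -3.7706 \cdot 10^{9}$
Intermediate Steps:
$\left(44970 + 34903\right) \left(- \frac{33074}{47478} - 47207\right) = 79873 \left(\left(-33074\right) \frac{1}{47478} - 47207\right) = 79873 \left(- \frac{16537}{23739} - 47207\right) = 79873 \left(- \frac{1120663510}{23739}\right) = - \frac{89510756534230}{23739}$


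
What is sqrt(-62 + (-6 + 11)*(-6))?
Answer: 2*I*sqrt(23) ≈ 9.5917*I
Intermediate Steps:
sqrt(-62 + (-6 + 11)*(-6)) = sqrt(-62 + 5*(-6)) = sqrt(-62 - 30) = sqrt(-92) = 2*I*sqrt(23)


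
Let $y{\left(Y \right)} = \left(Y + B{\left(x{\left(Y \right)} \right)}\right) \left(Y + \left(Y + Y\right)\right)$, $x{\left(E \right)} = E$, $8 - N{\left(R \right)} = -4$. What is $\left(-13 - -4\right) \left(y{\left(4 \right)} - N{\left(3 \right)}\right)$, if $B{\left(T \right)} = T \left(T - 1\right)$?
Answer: $-1620$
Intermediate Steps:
$N{\left(R \right)} = 12$ ($N{\left(R \right)} = 8 - -4 = 8 + 4 = 12$)
$B{\left(T \right)} = T \left(-1 + T\right)$
$y{\left(Y \right)} = 3 Y \left(Y + Y \left(-1 + Y\right)\right)$ ($y{\left(Y \right)} = \left(Y + Y \left(-1 + Y\right)\right) \left(Y + \left(Y + Y\right)\right) = \left(Y + Y \left(-1 + Y\right)\right) \left(Y + 2 Y\right) = \left(Y + Y \left(-1 + Y\right)\right) 3 Y = 3 Y \left(Y + Y \left(-1 + Y\right)\right)$)
$\left(-13 - -4\right) \left(y{\left(4 \right)} - N{\left(3 \right)}\right) = \left(-13 - -4\right) \left(3 \cdot 4^{3} - 12\right) = \left(-13 + 4\right) \left(3 \cdot 64 - 12\right) = - 9 \left(192 - 12\right) = \left(-9\right) 180 = -1620$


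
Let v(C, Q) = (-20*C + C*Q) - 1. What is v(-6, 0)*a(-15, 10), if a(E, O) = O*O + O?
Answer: 13090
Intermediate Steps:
v(C, Q) = -1 - 20*C + C*Q
a(E, O) = O + O**2 (a(E, O) = O**2 + O = O + O**2)
v(-6, 0)*a(-15, 10) = (-1 - 20*(-6) - 6*0)*(10*(1 + 10)) = (-1 + 120 + 0)*(10*11) = 119*110 = 13090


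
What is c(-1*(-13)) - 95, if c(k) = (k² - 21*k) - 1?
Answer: -200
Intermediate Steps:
c(k) = -1 + k² - 21*k
c(-1*(-13)) - 95 = (-1 + (-1*(-13))² - (-21)*(-13)) - 95 = (-1 + 13² - 21*13) - 95 = (-1 + 169 - 273) - 95 = -105 - 95 = -200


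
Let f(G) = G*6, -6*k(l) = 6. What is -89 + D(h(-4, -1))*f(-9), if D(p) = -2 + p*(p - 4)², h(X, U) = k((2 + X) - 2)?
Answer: 1369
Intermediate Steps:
k(l) = -1 (k(l) = -⅙*6 = -1)
h(X, U) = -1
f(G) = 6*G
D(p) = -2 + p*(-4 + p)²
-89 + D(h(-4, -1))*f(-9) = -89 + (-2 - (-4 - 1)²)*(6*(-9)) = -89 + (-2 - 1*(-5)²)*(-54) = -89 + (-2 - 1*25)*(-54) = -89 + (-2 - 25)*(-54) = -89 - 27*(-54) = -89 + 1458 = 1369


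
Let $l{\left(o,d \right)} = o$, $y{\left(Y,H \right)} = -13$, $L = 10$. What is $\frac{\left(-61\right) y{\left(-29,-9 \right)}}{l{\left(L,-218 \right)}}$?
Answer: $\frac{793}{10} \approx 79.3$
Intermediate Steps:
$\frac{\left(-61\right) y{\left(-29,-9 \right)}}{l{\left(L,-218 \right)}} = \frac{\left(-61\right) \left(-13\right)}{10} = 793 \cdot \frac{1}{10} = \frac{793}{10}$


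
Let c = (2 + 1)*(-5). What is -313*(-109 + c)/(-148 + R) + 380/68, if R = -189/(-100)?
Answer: -64592355/248387 ≈ -260.05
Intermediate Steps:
c = -15 (c = 3*(-5) = -15)
R = 189/100 (R = -189*(-1/100) = 189/100 ≈ 1.8900)
-313*(-109 + c)/(-148 + R) + 380/68 = -313*(-109 - 15)/(-148 + 189/100) + 380/68 = -313/((-14611/100/(-124))) + 380*(1/68) = -313/((-14611/100*(-1/124))) + 95/17 = -313/14611/12400 + 95/17 = -313*12400/14611 + 95/17 = -3881200/14611 + 95/17 = -64592355/248387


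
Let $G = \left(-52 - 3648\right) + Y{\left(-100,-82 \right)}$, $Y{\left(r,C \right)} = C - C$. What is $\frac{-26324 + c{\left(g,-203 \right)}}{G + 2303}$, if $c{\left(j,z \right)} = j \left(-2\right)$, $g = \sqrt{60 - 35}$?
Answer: $\frac{2394}{127} \approx 18.85$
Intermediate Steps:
$Y{\left(r,C \right)} = 0$
$g = 5$ ($g = \sqrt{25} = 5$)
$c{\left(j,z \right)} = - 2 j$
$G = -3700$ ($G = \left(-52 - 3648\right) + 0 = -3700 + 0 = -3700$)
$\frac{-26324 + c{\left(g,-203 \right)}}{G + 2303} = \frac{-26324 - 10}{-3700 + 2303} = \frac{-26324 - 10}{-1397} = \left(-26334\right) \left(- \frac{1}{1397}\right) = \frac{2394}{127}$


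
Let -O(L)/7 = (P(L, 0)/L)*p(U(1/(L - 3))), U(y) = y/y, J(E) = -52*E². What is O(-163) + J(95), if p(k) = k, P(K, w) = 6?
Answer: -76495858/163 ≈ -4.6930e+5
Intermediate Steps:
U(y) = 1
O(L) = -42/L (O(L) = -7*6/L = -42/L)
O(-163) + J(95) = -42/(-163) - 52*95² = -42*(-1/163) - 52*9025 = 42/163 - 469300 = -76495858/163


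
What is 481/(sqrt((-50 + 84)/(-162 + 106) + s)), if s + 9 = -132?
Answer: -74*I*sqrt(27755)/305 ≈ -40.421*I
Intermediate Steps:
s = -141 (s = -9 - 132 = -141)
481/(sqrt((-50 + 84)/(-162 + 106) + s)) = 481/(sqrt((-50 + 84)/(-162 + 106) - 141)) = 481/(sqrt(34/(-56) - 141)) = 481/(sqrt(34*(-1/56) - 141)) = 481/(sqrt(-17/28 - 141)) = 481/(sqrt(-3965/28)) = 481/((I*sqrt(27755)/14)) = 481*(-2*I*sqrt(27755)/3965) = -74*I*sqrt(27755)/305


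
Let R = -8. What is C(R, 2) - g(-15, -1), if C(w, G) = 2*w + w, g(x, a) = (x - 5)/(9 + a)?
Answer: -43/2 ≈ -21.500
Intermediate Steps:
g(x, a) = (-5 + x)/(9 + a)
C(w, G) = 3*w
C(R, 2) - g(-15, -1) = 3*(-8) - (-5 - 15)/(9 - 1) = -24 - (-20)/8 = -24 - 1*(-5/2) = -24 + 5/2 = -43/2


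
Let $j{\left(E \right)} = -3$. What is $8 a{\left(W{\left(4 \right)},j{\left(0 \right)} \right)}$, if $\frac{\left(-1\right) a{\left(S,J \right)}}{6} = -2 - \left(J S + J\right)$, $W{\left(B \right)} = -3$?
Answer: $384$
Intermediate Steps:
$a{\left(S,J \right)} = 12 + 6 J + 6 J S$ ($a{\left(S,J \right)} = - 6 \left(-2 - \left(J S + J\right)\right) = - 6 \left(-2 - \left(J + J S\right)\right) = - 6 \left(-2 - J - J S\right) = 12 + 6 J + 6 J S$)
$8 a{\left(W{\left(4 \right)},j{\left(0 \right)} \right)} = 8 \left(12 + 6 \left(-3\right) + 6 \left(-3\right) \left(-3\right)\right) = 8 \left(12 - 18 + 54\right) = 8 \cdot 48 = 384$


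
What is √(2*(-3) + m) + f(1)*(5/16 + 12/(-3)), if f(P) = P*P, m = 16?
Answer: -59/16 + √10 ≈ -0.52522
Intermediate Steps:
f(P) = P²
√(2*(-3) + m) + f(1)*(5/16 + 12/(-3)) = √(2*(-3) + 16) + 1²*(5/16 + 12/(-3)) = √(-6 + 16) + 1*(5*(1/16) + 12*(-⅓)) = √10 + 1*(5/16 - 4) = √10 + 1*(-59/16) = √10 - 59/16 = -59/16 + √10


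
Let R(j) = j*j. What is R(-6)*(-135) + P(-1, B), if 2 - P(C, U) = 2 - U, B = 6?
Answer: -4854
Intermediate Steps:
R(j) = j²
P(C, U) = U (P(C, U) = 2 - (2 - U) = 2 + (-2 + U) = U)
R(-6)*(-135) + P(-1, B) = (-6)²*(-135) + 6 = 36*(-135) + 6 = -4860 + 6 = -4854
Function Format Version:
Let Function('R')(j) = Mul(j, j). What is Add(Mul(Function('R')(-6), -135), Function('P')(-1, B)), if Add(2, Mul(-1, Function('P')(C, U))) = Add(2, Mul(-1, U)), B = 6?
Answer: -4854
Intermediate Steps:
Function('R')(j) = Pow(j, 2)
Function('P')(C, U) = U (Function('P')(C, U) = Add(2, Mul(-1, Add(2, Mul(-1, U)))) = Add(2, Add(-2, U)) = U)
Add(Mul(Function('R')(-6), -135), Function('P')(-1, B)) = Add(Mul(Pow(-6, 2), -135), 6) = Add(Mul(36, -135), 6) = Add(-4860, 6) = -4854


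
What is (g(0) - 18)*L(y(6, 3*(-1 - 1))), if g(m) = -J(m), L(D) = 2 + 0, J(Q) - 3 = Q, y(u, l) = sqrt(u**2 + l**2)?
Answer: -42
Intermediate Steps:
y(u, l) = sqrt(l**2 + u**2)
J(Q) = 3 + Q
L(D) = 2
g(m) = -3 - m (g(m) = -(3 + m) = -3 - m)
(g(0) - 18)*L(y(6, 3*(-1 - 1))) = ((-3 - 1*0) - 18)*2 = ((-3 + 0) - 18)*2 = (-3 - 18)*2 = -21*2 = -42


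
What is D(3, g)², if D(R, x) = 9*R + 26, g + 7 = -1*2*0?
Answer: 2809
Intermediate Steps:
g = -7 (g = -7 - 1*2*0 = -7 - 2*0 = -7 + 0 = -7)
D(R, x) = 26 + 9*R
D(3, g)² = (26 + 9*3)² = (26 + 27)² = 53² = 2809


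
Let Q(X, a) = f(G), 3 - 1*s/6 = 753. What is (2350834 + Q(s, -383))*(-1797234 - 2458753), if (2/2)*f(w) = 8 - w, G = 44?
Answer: -10004965727626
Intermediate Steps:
s = -4500 (s = 18 - 6*753 = 18 - 4518 = -4500)
f(w) = 8 - w
Q(X, a) = -36 (Q(X, a) = 8 - 1*44 = 8 - 44 = -36)
(2350834 + Q(s, -383))*(-1797234 - 2458753) = (2350834 - 36)*(-1797234 - 2458753) = 2350798*(-4255987) = -10004965727626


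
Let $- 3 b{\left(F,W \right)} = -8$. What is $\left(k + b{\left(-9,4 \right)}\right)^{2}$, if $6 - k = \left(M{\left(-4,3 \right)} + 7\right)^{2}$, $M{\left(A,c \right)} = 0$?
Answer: $\frac{14641}{9} \approx 1626.8$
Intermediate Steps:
$b{\left(F,W \right)} = \frac{8}{3}$ ($b{\left(F,W \right)} = \left(- \frac{1}{3}\right) \left(-8\right) = \frac{8}{3}$)
$k = -43$ ($k = 6 - \left(0 + 7\right)^{2} = 6 - 7^{2} = 6 - 49 = -43$)
$\left(k + b{\left(-9,4 \right)}\right)^{2} = \left(-43 + \frac{8}{3}\right)^{2} = \left(- \frac{121}{3}\right)^{2} = \frac{14641}{9}$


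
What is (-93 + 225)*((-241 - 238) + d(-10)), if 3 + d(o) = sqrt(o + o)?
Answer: -63624 + 264*I*sqrt(5) ≈ -63624.0 + 590.32*I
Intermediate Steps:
d(o) = -3 + sqrt(2)*sqrt(o) (d(o) = -3 + sqrt(o + o) = -3 + sqrt(2*o) = -3 + sqrt(2)*sqrt(o))
(-93 + 225)*((-241 - 238) + d(-10)) = (-93 + 225)*((-241 - 238) + (-3 + sqrt(2)*sqrt(-10))) = 132*(-479 + (-3 + sqrt(2)*(I*sqrt(10)))) = 132*(-479 + (-3 + 2*I*sqrt(5))) = 132*(-482 + 2*I*sqrt(5)) = -63624 + 264*I*sqrt(5)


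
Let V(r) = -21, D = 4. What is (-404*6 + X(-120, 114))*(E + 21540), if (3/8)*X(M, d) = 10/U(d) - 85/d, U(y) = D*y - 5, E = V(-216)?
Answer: -447332390844/8569 ≈ -5.2204e+7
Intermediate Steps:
E = -21
U(y) = -5 + 4*y (U(y) = 4*y - 5 = -5 + 4*y)
X(M, d) = -680/(3*d) + 80/(3*(-5 + 4*d)) (X(M, d) = 8*(10/(-5 + 4*d) - 85/d)/3 = 8*(-85/d + 10/(-5 + 4*d))/3 = -680/(3*d) + 80/(3*(-5 + 4*d)))
(-404*6 + X(-120, 114))*(E + 21540) = (-404*6 + (40/3)*(85 - 66*114)/(114*(-5 + 4*114)))*(-21 + 21540) = (-2424 + (40/3)*(1/114)*(85 - 7524)/(-5 + 456))*21519 = (-2424 + (40/3)*(1/114)*(-7439)/451)*21519 = (-2424 + (40/3)*(1/114)*(1/451)*(-7439))*21519 = (-2424 - 148780/77121)*21519 = -187090084/77121*21519 = -447332390844/8569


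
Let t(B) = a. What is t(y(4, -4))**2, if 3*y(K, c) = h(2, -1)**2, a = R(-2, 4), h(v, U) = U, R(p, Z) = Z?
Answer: 16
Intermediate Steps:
a = 4
y(K, c) = 1/3 (y(K, c) = (1/3)*(-1)**2 = (1/3)*1 = 1/3)
t(B) = 4
t(y(4, -4))**2 = 4**2 = 16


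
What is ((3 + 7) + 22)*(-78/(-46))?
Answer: 1248/23 ≈ 54.261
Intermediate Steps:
((3 + 7) + 22)*(-78/(-46)) = (10 + 22)*(-78*(-1/46)) = 32*(39/23) = 1248/23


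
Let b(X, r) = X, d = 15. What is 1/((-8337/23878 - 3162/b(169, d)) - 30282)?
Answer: -4035382/122276348913 ≈ -3.3002e-5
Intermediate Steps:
1/((-8337/23878 - 3162/b(169, d)) - 30282) = 1/((-8337/23878 - 3162/169) - 30282) = 1/(-76911189/4035382 - 30282) = 1/(-122276348913/4035382) = -4035382/122276348913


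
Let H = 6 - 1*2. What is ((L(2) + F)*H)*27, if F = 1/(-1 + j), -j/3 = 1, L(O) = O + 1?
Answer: 297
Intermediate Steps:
L(O) = 1 + O
j = -3 (j = -3*1 = -3)
H = 4 (H = 6 - 2 = 4)
F = -1/4 (F = 1/(-1 - 3) = 1/(-4) = -1/4 ≈ -0.25000)
((L(2) + F)*H)*27 = (((1 + 2) - 1/4)*4)*27 = ((3 - 1/4)*4)*27 = ((11/4)*4)*27 = 11*27 = 297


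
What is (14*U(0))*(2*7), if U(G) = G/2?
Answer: 0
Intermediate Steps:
U(G) = G/2 (U(G) = G*(½) = G/2)
(14*U(0))*(2*7) = (14*((½)*0))*(2*7) = (14*0)*14 = 0*14 = 0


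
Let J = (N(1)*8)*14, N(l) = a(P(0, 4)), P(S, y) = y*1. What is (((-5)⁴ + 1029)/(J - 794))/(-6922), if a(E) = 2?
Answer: 827/1972770 ≈ 0.00041921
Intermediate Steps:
P(S, y) = y
N(l) = 2
J = 224 (J = (2*8)*14 = 16*14 = 224)
(((-5)⁴ + 1029)/(J - 794))/(-6922) = (((-5)⁴ + 1029)/(224 - 794))/(-6922) = ((625 + 1029)/(-570))*(-1/6922) = (1654*(-1/570))*(-1/6922) = -827/285*(-1/6922) = 827/1972770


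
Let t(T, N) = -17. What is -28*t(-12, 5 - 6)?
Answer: 476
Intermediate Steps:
-28*t(-12, 5 - 6) = -28*(-17) = 476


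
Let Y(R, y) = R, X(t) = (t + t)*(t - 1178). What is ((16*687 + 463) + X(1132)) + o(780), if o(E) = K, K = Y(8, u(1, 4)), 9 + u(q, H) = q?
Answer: -92681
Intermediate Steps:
u(q, H) = -9 + q
X(t) = 2*t*(-1178 + t) (X(t) = (2*t)*(-1178 + t) = 2*t*(-1178 + t))
K = 8
o(E) = 8
((16*687 + 463) + X(1132)) + o(780) = ((16*687 + 463) + 2*1132*(-1178 + 1132)) + 8 = ((10992 + 463) + 2*1132*(-46)) + 8 = (11455 - 104144) + 8 = -92689 + 8 = -92681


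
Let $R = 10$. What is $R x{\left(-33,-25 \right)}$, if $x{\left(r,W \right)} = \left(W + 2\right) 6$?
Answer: $-1380$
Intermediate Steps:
$x{\left(r,W \right)} = 12 + 6 W$ ($x{\left(r,W \right)} = \left(2 + W\right) 6 = 12 + 6 W$)
$R x{\left(-33,-25 \right)} = 10 \left(12 + 6 \left(-25\right)\right) = 10 \left(12 - 150\right) = 10 \left(-138\right) = -1380$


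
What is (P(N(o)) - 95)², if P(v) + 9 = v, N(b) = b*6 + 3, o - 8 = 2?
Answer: 1681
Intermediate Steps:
o = 10 (o = 8 + 2 = 10)
N(b) = 3 + 6*b (N(b) = 6*b + 3 = 3 + 6*b)
P(v) = -9 + v
(P(N(o)) - 95)² = ((-9 + (3 + 6*10)) - 95)² = ((-9 + (3 + 60)) - 95)² = ((-9 + 63) - 95)² = (54 - 95)² = (-41)² = 1681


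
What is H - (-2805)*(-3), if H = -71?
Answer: -8486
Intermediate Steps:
H - (-2805)*(-3) = -71 - (-2805)*(-3) = -71 - 85*99 = -71 - 8415 = -8486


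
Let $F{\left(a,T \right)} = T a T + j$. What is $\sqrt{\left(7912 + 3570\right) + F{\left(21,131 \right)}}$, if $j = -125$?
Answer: $\sqrt{371738} \approx 609.7$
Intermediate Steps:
$F{\left(a,T \right)} = -125 + a T^{2}$ ($F{\left(a,T \right)} = T a T - 125 = a T^{2} - 125 = -125 + a T^{2}$)
$\sqrt{\left(7912 + 3570\right) + F{\left(21,131 \right)}} = \sqrt{\left(7912 + 3570\right) - \left(125 - 21 \cdot 131^{2}\right)} = \sqrt{11482 + \left(-125 + 21 \cdot 17161\right)} = \sqrt{11482 + \left(-125 + 360381\right)} = \sqrt{11482 + 360256} = \sqrt{371738}$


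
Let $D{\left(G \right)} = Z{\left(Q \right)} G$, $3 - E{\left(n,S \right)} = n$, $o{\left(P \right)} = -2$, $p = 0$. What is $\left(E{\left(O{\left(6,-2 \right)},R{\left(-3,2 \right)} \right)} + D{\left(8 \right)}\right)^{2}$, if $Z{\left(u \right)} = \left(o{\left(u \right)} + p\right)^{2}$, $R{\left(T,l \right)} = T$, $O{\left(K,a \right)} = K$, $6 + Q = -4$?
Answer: $841$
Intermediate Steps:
$Q = -10$ ($Q = -6 - 4 = -10$)
$Z{\left(u \right)} = 4$ ($Z{\left(u \right)} = \left(-2 + 0\right)^{2} = \left(-2\right)^{2} = 4$)
$E{\left(n,S \right)} = 3 - n$
$D{\left(G \right)} = 4 G$
$\left(E{\left(O{\left(6,-2 \right)},R{\left(-3,2 \right)} \right)} + D{\left(8 \right)}\right)^{2} = \left(\left(3 - 6\right) + 4 \cdot 8\right)^{2} = \left(\left(3 - 6\right) + 32\right)^{2} = \left(-3 + 32\right)^{2} = 29^{2} = 841$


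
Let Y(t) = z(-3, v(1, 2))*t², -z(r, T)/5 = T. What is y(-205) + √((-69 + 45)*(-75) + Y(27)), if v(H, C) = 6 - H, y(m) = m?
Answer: -205 + 15*I*√73 ≈ -205.0 + 128.16*I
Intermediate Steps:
z(r, T) = -5*T
Y(t) = -25*t² (Y(t) = (-5*(6 - 1*1))*t² = (-5*(6 - 1))*t² = (-5*5)*t² = -25*t²)
y(-205) + √((-69 + 45)*(-75) + Y(27)) = -205 + √((-69 + 45)*(-75) - 25*27²) = -205 + √(-24*(-75) - 25*729) = -205 + √(1800 - 18225) = -205 + √(-16425) = -205 + 15*I*√73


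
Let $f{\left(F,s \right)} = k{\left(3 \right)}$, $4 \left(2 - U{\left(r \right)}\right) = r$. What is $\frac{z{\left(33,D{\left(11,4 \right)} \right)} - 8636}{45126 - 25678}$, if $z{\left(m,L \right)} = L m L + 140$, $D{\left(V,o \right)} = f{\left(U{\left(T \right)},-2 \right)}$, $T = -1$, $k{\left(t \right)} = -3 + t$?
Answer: $- \frac{1062}{2431} \approx -0.43686$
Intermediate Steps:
$U{\left(r \right)} = 2 - \frac{r}{4}$
$f{\left(F,s \right)} = 0$ ($f{\left(F,s \right)} = -3 + 3 = 0$)
$D{\left(V,o \right)} = 0$
$z{\left(m,L \right)} = 140 + m L^{2}$ ($z{\left(m,L \right)} = m L^{2} + 140 = 140 + m L^{2}$)
$\frac{z{\left(33,D{\left(11,4 \right)} \right)} - 8636}{45126 - 25678} = \frac{\left(140 + 33 \cdot 0^{2}\right) - 8636}{45126 - 25678} = \frac{\left(140 + 33 \cdot 0\right) - 8636}{19448} = \left(\left(140 + 0\right) - 8636\right) \frac{1}{19448} = \left(140 - 8636\right) \frac{1}{19448} = \left(-8496\right) \frac{1}{19448} = - \frac{1062}{2431}$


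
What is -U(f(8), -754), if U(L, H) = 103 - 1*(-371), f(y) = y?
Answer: -474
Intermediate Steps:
U(L, H) = 474 (U(L, H) = 103 + 371 = 474)
-U(f(8), -754) = -1*474 = -474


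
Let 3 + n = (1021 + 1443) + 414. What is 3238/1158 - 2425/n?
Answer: 130022/66585 ≈ 1.9527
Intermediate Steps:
n = 2875 (n = -3 + ((1021 + 1443) + 414) = -3 + (2464 + 414) = -3 + 2878 = 2875)
3238/1158 - 2425/n = 3238/1158 - 2425/2875 = 3238*(1/1158) - 2425*1/2875 = 1619/579 - 97/115 = 130022/66585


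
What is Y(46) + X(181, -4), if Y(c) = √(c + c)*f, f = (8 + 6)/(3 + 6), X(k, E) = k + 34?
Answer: 215 + 28*√23/9 ≈ 229.92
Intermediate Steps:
X(k, E) = 34 + k
f = 14/9 ≈ 1.5556
Y(c) = 14*√2*√c/9 (Y(c) = √(c + c)*(14/9) = √(2*c)*(14/9) = (√2*√c)*(14/9) = 14*√2*√c/9)
Y(46) + X(181, -4) = 14*√2*√46/9 + (34 + 181) = 28*√23/9 + 215 = 215 + 28*√23/9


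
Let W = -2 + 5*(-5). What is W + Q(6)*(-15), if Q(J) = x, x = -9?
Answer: 108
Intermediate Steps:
Q(J) = -9
W = -27 (W = -2 - 25 = -27)
W + Q(6)*(-15) = -27 - 9*(-15) = -27 + 135 = 108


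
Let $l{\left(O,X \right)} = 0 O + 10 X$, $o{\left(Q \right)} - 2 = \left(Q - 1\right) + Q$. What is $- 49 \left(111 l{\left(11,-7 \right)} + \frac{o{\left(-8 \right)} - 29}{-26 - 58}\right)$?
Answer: $\frac{1142113}{3} \approx 3.807 \cdot 10^{5}$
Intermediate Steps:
$o{\left(Q \right)} = 1 + 2 Q$ ($o{\left(Q \right)} = 2 + \left(\left(Q - 1\right) + Q\right) = 2 + \left(\left(-1 + Q\right) + Q\right) = 2 + \left(-1 + 2 Q\right) = 1 + 2 Q$)
$l{\left(O,X \right)} = 10 X$ ($l{\left(O,X \right)} = 0 + 10 X = 10 X$)
$- 49 \left(111 l{\left(11,-7 \right)} + \frac{o{\left(-8 \right)} - 29}{-26 - 58}\right) = - 49 \left(111 \cdot 10 \left(-7\right) + \frac{\left(1 + 2 \left(-8\right)\right) - 29}{-26 - 58}\right) = - 49 \left(111 \left(-70\right) + \frac{\left(1 - 16\right) - 29}{-84}\right) = - 49 \left(-7770 + \left(-15 - 29\right) \left(- \frac{1}{84}\right)\right) = - 49 \left(-7770 - - \frac{11}{21}\right) = - 49 \left(-7770 + \frac{11}{21}\right) = \left(-49\right) \left(- \frac{163159}{21}\right) = \frac{1142113}{3}$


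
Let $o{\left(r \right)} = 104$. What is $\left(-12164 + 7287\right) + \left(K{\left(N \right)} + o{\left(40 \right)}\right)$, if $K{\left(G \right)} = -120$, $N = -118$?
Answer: $-4893$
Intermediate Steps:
$\left(-12164 + 7287\right) + \left(K{\left(N \right)} + o{\left(40 \right)}\right) = \left(-12164 + 7287\right) + \left(-120 + 104\right) = -4877 - 16 = -4893$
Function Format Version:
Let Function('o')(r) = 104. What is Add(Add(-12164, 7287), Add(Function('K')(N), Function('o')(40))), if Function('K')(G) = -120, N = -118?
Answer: -4893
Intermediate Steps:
Add(Add(-12164, 7287), Add(Function('K')(N), Function('o')(40))) = Add(Add(-12164, 7287), Add(-120, 104)) = Add(-4877, -16) = -4893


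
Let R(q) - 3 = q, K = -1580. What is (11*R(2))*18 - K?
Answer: 2570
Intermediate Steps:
R(q) = 3 + q
(11*R(2))*18 - K = (11*(3 + 2))*18 - 1*(-1580) = (11*5)*18 + 1580 = 55*18 + 1580 = 990 + 1580 = 2570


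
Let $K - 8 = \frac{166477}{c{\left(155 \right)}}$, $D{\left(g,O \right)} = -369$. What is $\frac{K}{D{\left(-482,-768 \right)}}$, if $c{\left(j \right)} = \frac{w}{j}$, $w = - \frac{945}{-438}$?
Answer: $- \frac{753475406}{23247} \approx -32412.0$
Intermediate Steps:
$w = \frac{315}{146}$ ($w = \left(-945\right) \left(- \frac{1}{438}\right) = \frac{315}{146} \approx 2.1575$)
$c{\left(j \right)} = \frac{315}{146 j}$
$K = \frac{753475406}{63}$ ($K = 8 + \frac{166477}{\frac{315}{146} \cdot \frac{1}{155}} = 8 + \frac{166477}{\frac{63}{4526}} = 8 + 166477 \cdot \frac{4526}{63} = 8 + \frac{753474902}{63} = \frac{753475406}{63} \approx 1.196 \cdot 10^{7}$)
$\frac{K}{D{\left(-482,-768 \right)}} = \frac{753475406}{63 \left(-369\right)} = \frac{753475406}{63} \left(- \frac{1}{369}\right) = - \frac{753475406}{23247}$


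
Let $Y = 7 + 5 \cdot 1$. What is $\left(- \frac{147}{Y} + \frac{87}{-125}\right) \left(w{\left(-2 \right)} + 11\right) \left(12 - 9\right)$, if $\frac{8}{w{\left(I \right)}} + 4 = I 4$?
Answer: $- \frac{200663}{500} \approx -401.33$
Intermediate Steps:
$w{\left(I \right)} = \frac{8}{-4 + 4 I}$ ($w{\left(I \right)} = \frac{8}{-4 + I 4} = \frac{8}{-4 + 4 I}$)
$Y = 12$ ($Y = 7 + 5 = 12$)
$\left(- \frac{147}{Y} + \frac{87}{-125}\right) \left(w{\left(-2 \right)} + 11\right) \left(12 - 9\right) = \left(- \frac{147}{12} + \frac{87}{-125}\right) \left(\frac{2}{-1 - 2} + 11\right) \left(12 - 9\right) = \left(\left(-147\right) \frac{1}{12} + 87 \left(- \frac{1}{125}\right)\right) \left(\frac{2}{-3} + 11\right) 3 = \left(- \frac{49}{4} - \frac{87}{125}\right) \left(2 \left(- \frac{1}{3}\right) + 11\right) 3 = - \frac{6473 \left(- \frac{2}{3} + 11\right) 3}{500} = - \frac{6473 \cdot \frac{31}{3} \cdot 3}{500} = \left(- \frac{6473}{500}\right) 31 = - \frac{200663}{500}$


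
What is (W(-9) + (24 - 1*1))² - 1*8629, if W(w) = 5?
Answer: -7845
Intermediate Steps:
(W(-9) + (24 - 1*1))² - 1*8629 = (5 + (24 - 1*1))² - 1*8629 = (5 + (24 - 1))² - 8629 = (5 + 23)² - 8629 = 28² - 8629 = 784 - 8629 = -7845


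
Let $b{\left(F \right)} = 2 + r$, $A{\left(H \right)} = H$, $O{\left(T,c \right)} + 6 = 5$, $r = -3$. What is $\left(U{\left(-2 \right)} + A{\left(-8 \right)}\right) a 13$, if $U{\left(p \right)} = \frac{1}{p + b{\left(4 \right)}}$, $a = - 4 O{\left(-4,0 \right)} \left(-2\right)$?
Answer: $\frac{2600}{3} \approx 866.67$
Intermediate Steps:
$O{\left(T,c \right)} = -1$ ($O{\left(T,c \right)} = -6 + 5 = -1$)
$a = -8$ ($a = \left(-4\right) \left(-1\right) \left(-2\right) = 4 \left(-2\right) = -8$)
$b{\left(F \right)} = -1$ ($b{\left(F \right)} = 2 - 3 = -1$)
$U{\left(p \right)} = \frac{1}{-1 + p}$ ($U{\left(p \right)} = \frac{1}{p - 1} = \frac{1}{-1 + p}$)
$\left(U{\left(-2 \right)} + A{\left(-8 \right)}\right) a 13 = \left(\frac{1}{-1 - 2} - 8\right) \left(\left(-8\right) 13\right) = \left(\frac{1}{-3} - 8\right) \left(-104\right) = \left(- \frac{1}{3} - 8\right) \left(-104\right) = \left(- \frac{25}{3}\right) \left(-104\right) = \frac{2600}{3}$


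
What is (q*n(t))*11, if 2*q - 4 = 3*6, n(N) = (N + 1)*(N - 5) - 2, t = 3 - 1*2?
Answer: -1210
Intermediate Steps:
t = 1 (t = 3 - 2 = 1)
n(N) = -2 + (1 + N)*(-5 + N) (n(N) = (1 + N)*(-5 + N) - 2 = -2 + (1 + N)*(-5 + N))
q = 11 (q = 2 + (3*6)/2 = 2 + (½)*18 = 2 + 9 = 11)
(q*n(t))*11 = (11*(-7 + 1² - 4*1))*11 = (11*(-7 + 1 - 4))*11 = (11*(-10))*11 = -110*11 = -1210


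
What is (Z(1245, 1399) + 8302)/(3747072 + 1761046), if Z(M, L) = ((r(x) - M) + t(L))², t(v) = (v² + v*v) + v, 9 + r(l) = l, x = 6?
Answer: 1393065927101/500738 ≈ 2.7820e+6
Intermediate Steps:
r(l) = -9 + l
t(v) = v + 2*v² (t(v) = (v² + v²) + v = 2*v² + v = v + 2*v²)
Z(M, L) = (-3 - M + L*(1 + 2*L))² (Z(M, L) = (((-9 + 6) - M) + L*(1 + 2*L))² = ((-3 - M) + L*(1 + 2*L))² = (-3 - M + L*(1 + 2*L))²)
(Z(1245, 1399) + 8302)/(3747072 + 1761046) = ((-3 - 1*1245 + 1399*(1 + 2*1399))² + 8302)/(3747072 + 1761046) = ((-3 - 1245 + 1399*(1 + 2798))² + 8302)/5508118 = ((-3 - 1245 + 1399*2799)² + 8302)*(1/5508118) = ((-3 - 1245 + 3915801)² + 8302)*(1/5508118) = (3914553² + 8302)*(1/5508118) = (15323725189809 + 8302)*(1/5508118) = 15323725198111*(1/5508118) = 1393065927101/500738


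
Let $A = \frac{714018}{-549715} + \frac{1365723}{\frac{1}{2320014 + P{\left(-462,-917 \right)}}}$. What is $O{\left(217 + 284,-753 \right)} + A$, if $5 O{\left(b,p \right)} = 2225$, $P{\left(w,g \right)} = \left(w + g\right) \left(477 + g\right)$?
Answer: $\frac{2197300221093242587}{549715} \approx 3.9972 \cdot 10^{12}$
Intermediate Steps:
$P{\left(w,g \right)} = \left(477 + g\right) \left(g + w\right)$ ($P{\left(w,g \right)} = \left(g + w\right) \left(477 + g\right) = \left(477 + g\right) \left(g + w\right)$)
$O{\left(b,p \right)} = 445$ ($O{\left(b,p \right)} = \frac{1}{5} \cdot 2225 = 445$)
$A = \frac{2197300220848619412}{549715}$ ($A = \frac{714018}{-549715} + \frac{1365723}{\frac{1}{2320014 + \left(\left(-917\right)^{2} + 477 \left(-917\right) + 477 \left(-462\right) - -423654\right)}} = 714018 \left(- \frac{1}{549715}\right) + \frac{1365723}{\frac{1}{2320014 + \left(840889 - 437409 - 220374 + 423654\right)}} = - \frac{714018}{549715} + \frac{1365723}{\frac{1}{2320014 + 606760}} = - \frac{714018}{549715} + \frac{1365723}{\frac{1}{2926774}} = - \frac{714018}{549715} + 1365723 \frac{1}{\frac{1}{2926774}} = - \frac{714018}{549715} + 1365723 \cdot 2926774 = - \frac{714018}{549715} + 3997162567602 = \frac{2197300220848619412}{549715} \approx 3.9972 \cdot 10^{12}$)
$O{\left(217 + 284,-753 \right)} + A = 445 + \frac{2197300220848619412}{549715} = \frac{2197300221093242587}{549715}$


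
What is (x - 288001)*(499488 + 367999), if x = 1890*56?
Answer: -158022299407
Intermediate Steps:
x = 105840
(x - 288001)*(499488 + 367999) = (105840 - 288001)*(499488 + 367999) = -182161*867487 = -158022299407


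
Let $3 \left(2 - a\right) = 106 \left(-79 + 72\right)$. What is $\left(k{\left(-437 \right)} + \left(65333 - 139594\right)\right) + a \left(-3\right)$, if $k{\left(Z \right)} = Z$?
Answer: $-75446$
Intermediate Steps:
$a = \frac{748}{3}$ ($a = 2 - \frac{106 \left(-79 + 72\right)}{3} = 2 - \frac{106 \left(-7\right)}{3} = 2 - - \frac{742}{3} = 2 + \frac{742}{3} = \frac{748}{3} \approx 249.33$)
$\left(k{\left(-437 \right)} + \left(65333 - 139594\right)\right) + a \left(-3\right) = \left(-437 + \left(65333 - 139594\right)\right) + \frac{748}{3} \left(-3\right) = \left(-437 + \left(65333 - 139594\right)\right) - 748 = \left(-437 - 74261\right) - 748 = -74698 - 748 = -75446$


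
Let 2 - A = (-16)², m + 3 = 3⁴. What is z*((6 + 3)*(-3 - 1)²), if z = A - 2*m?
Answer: -59040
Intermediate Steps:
m = 78 (m = -3 + 3⁴ = -3 + 81 = 78)
A = -254 (A = 2 - 1*(-16)² = 2 - 1*256 = 2 - 256 = -254)
z = -410 (z = -254 - 2*78 = -254 - 156 = -410)
z*((6 + 3)*(-3 - 1)²) = -410*(6 + 3)*(-3 - 1)² = -3690*(-4)² = -3690*16 = -410*144 = -59040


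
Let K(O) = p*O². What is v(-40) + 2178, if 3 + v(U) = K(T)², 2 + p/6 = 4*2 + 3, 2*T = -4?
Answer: 48831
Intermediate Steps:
T = -2 (T = (½)*(-4) = -2)
p = 54 (p = -12 + 6*(4*2 + 3) = -12 + 6*(8 + 3) = -12 + 6*11 = -12 + 66 = 54)
K(O) = 54*O²
v(U) = 46653 (v(U) = -3 + (54*(-2)²)² = -3 + (54*4)² = -3 + 216² = -3 + 46656 = 46653)
v(-40) + 2178 = 46653 + 2178 = 48831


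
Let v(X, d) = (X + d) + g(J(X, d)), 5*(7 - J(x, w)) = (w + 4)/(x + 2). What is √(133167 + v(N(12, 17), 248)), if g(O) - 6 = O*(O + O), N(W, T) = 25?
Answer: 2*√7509302/15 ≈ 365.38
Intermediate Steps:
J(x, w) = 7 - (4 + w)/(5*(2 + x)) (J(x, w) = 7 - (w + 4)/(5*(x + 2)) = 7 - (4 + w)/(5*(2 + x)))
g(O) = 6 + 2*O² (g(O) = 6 + O*(O + O) = 6 + O*(2*O) = 6 + 2*O²)
v(X, d) = 6 + X + d + 2*(66 - d + 35*X)²/(25*(2 + X)²) (v(X, d) = (X + d) + (6 + 2*((66 - d + 35*X)/(5*(2 + X)))²) = (X + d) + (6 + 2*((66 - d + 35*X)²/(25*(2 + X)²))) = (X + d) + (6 + 2*(66 - d + 35*X)²/(25*(2 + X)²)) = 6 + X + d + 2*(66 - d + 35*X)²/(25*(2 + X)²))
√(133167 + v(N(12, 17), 248)) = √(133167 + (6 + 25 + 248 + 2*(66 - 1*248 + 35*25)²/(25*(2 + 25)²))) = √(133167 + (6 + 25 + 248 + (2/25)*(66 - 248 + 875)²/27²)) = √(133167 + (6 + 25 + 248 + (2/25)*(1/729)*693²)) = √(133167 + (6 + 25 + 248 + (2/25)*(1/729)*480249)) = √(133167 + (6 + 25 + 248 + 11858/225)) = √(133167 + 74633/225) = √(30037208/225) = 2*√7509302/15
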